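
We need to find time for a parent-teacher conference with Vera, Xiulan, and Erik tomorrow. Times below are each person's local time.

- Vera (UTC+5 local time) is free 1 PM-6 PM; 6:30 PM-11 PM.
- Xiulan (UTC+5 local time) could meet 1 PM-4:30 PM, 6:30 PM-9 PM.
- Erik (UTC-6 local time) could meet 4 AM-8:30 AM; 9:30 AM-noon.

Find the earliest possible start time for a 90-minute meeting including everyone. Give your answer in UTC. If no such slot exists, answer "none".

10:00

Vera in UTC: 08:00-13:00, 13:30-18:00 (subtract 5h to convert from UTC+5).
Xiulan in UTC: 08:00-11:30, 13:30-16:00 (subtract 5h to convert from UTC+5).
Erik in UTC: 10:00-14:30, 15:30-18:00 (add 6h to convert from UTC-6).
Vera ∩ Xiulan: 08:00-11:30, 13:30-16:00.
Vera ∩ Xiulan ∩ Erik: 10:00-11:30, 13:30-14:30, 15:30-16:00.
Those are the intersection windows.
The first common window of at least 90 minutes is 10:00-11:30, so the earliest start is 10:00.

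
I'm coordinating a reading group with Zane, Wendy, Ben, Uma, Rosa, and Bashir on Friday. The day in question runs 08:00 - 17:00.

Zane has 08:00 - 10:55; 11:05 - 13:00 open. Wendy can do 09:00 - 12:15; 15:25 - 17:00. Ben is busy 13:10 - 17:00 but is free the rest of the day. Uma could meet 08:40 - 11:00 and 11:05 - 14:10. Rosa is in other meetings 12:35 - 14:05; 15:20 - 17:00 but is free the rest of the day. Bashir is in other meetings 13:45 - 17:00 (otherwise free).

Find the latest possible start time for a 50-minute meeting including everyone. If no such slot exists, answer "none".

11:25

Zane free: 08:00-10:55, 11:05-13:00.
Wendy free: 09:00-12:15, 15:25-17:00.
Ben free: 08:00-13:10 (invert busy blocks within the working day).
Uma free: 08:40-11:00, 11:05-14:10.
Rosa free: 08:00-12:35, 14:05-15:20 (invert busy blocks within the working day).
Bashir free: 08:00-13:45 (invert busy blocks within the working day).
Zane ∩ Wendy: 09:00-10:55, 11:05-12:15.
Zane ∩ Wendy ∩ Ben: 09:00-10:55, 11:05-12:15.
Zane ∩ Wendy ∩ Ben ∩ Uma: 09:00-10:55, 11:05-12:15.
Zane ∩ Wendy ∩ Ben ∩ Uma ∩ Rosa: 09:00-10:55, 11:05-12:15.
Zane ∩ Wendy ∩ Ben ∩ Uma ∩ Rosa ∩ Bashir: 09:00-10:55, 11:05-12:15.
The last common window of at least 50 minutes is 11:05-12:15; a 50-minute meeting can start as late as 11:25 and still end by 12:15.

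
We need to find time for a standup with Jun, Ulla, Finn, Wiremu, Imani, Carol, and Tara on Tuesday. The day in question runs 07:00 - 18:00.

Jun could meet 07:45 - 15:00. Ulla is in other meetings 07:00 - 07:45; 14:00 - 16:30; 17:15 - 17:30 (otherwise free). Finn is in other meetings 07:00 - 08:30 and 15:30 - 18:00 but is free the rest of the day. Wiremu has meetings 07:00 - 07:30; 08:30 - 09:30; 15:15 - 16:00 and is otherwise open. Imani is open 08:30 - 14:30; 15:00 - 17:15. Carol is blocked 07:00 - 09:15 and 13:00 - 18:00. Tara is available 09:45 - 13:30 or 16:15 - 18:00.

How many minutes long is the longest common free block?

195

Jun free: 07:45-15:00.
Ulla free: 07:45-14:00, 16:30-17:15, 17:30-18:00 (invert busy blocks within the working day).
Finn free: 08:30-15:30 (invert busy blocks within the working day).
Wiremu free: 07:30-08:30, 09:30-15:15, 16:00-18:00 (invert busy blocks within the working day).
Imani free: 08:30-14:30, 15:00-17:15.
Carol free: 09:15-13:00 (invert busy blocks within the working day).
Tara free: 09:45-13:30, 16:15-18:00.
Jun ∩ Ulla: 07:45-14:00.
Jun ∩ Ulla ∩ Finn: 08:30-14:00.
Jun ∩ Ulla ∩ Finn ∩ Wiremu: 09:30-14:00.
Jun ∩ Ulla ∩ Finn ∩ Wiremu ∩ Imani: 09:30-14:00.
Jun ∩ Ulla ∩ Finn ∩ Wiremu ∩ Imani ∩ Carol: 09:30-13:00.
Jun ∩ Ulla ∩ Finn ∩ Wiremu ∩ Imani ∩ Carol ∩ Tara: 09:45-13:00.
So the common availability across everyone is 09:45-13:00.
The longest is 09:45-13:00 at 195 minutes.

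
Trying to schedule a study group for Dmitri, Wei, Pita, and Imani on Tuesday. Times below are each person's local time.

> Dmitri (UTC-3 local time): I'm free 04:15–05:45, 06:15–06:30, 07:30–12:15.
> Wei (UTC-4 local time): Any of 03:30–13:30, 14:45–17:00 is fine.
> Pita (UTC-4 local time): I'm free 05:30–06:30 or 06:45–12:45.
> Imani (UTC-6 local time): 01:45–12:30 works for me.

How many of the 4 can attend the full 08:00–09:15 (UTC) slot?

Dmitri in UTC: 07:15-08:45, 09:15-09:30, 10:30-15:15 (add 3h to convert from UTC-3).
Wei in UTC: 07:30-17:30, 18:45-21:00 (add 4h to convert from UTC-4).
Pita in UTC: 09:30-10:30, 10:45-16:45 (add 4h to convert from UTC-4).
Imani in UTC: 07:45-18:30 (add 6h to convert from UTC-6).
Wei and Imani can make the full 08:00-09:15 slot — that's 2.

2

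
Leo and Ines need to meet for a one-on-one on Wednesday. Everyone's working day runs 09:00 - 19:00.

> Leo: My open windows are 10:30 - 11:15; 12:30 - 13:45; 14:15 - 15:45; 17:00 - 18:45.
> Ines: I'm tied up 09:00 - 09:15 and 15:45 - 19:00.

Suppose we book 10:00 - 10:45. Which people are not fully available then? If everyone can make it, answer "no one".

Leo

Leo free: 10:30-11:15, 12:30-13:45, 14:15-15:45, 17:00-18:45.
Ines free: 09:15-15:45 (invert busy blocks within the working day).
Leo: not fully free for 10:00-10:45. Ines: free for 10:00-10:45.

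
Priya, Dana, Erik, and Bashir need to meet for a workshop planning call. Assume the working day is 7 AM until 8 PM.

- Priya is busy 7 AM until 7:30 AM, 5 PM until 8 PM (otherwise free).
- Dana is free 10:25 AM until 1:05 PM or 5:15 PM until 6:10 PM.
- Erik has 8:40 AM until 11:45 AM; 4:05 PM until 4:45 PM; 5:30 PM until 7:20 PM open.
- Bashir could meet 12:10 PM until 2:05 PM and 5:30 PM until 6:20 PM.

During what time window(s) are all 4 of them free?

Priya free: 07:30-17:00 (invert busy blocks within the working day).
Dana free: 10:25-13:05, 17:15-18:10.
Erik free: 08:40-11:45, 16:05-16:45, 17:30-19:20.
Bashir free: 12:10-14:05, 17:30-18:20.
Priya ∩ Dana: 10:25-13:05.
Priya ∩ Dana ∩ Erik: 10:25-11:45.
Priya ∩ Dana ∩ Erik ∩ Bashir: ∅.
There is no time when everyone is free.

none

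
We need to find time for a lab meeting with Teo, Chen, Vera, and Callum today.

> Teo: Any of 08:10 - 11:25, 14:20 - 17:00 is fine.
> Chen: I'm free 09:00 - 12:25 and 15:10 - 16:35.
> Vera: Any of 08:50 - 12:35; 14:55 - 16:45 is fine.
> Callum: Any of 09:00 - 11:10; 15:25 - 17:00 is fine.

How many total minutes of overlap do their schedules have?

200

Teo ∩ Chen: 09:00-11:25, 15:10-16:35.
Teo ∩ Chen ∩ Vera: 09:00-11:25, 15:10-16:35.
Teo ∩ Chen ∩ Vera ∩ Callum: 09:00-11:10, 15:25-16:35.
Those are the intersection windows.
Summing the common windows: 130 + 70 = 200 minutes.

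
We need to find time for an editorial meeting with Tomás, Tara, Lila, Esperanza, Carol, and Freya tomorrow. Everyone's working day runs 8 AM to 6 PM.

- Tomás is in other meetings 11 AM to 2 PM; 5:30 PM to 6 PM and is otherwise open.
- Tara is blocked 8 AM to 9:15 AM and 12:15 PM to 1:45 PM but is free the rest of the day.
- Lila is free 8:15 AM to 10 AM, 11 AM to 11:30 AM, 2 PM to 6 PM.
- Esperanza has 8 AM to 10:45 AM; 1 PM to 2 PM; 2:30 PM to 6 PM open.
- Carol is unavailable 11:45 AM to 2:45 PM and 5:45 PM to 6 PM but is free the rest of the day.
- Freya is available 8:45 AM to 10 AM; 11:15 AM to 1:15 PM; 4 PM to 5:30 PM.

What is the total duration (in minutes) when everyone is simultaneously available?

Tomás free: 08:00-11:00, 14:00-17:30 (invert busy blocks within the working day).
Tara free: 09:15-12:15, 13:45-18:00 (invert busy blocks within the working day).
Lila free: 08:15-10:00, 11:00-11:30, 14:00-18:00.
Esperanza free: 08:00-10:45, 13:00-14:00, 14:30-18:00.
Carol free: 08:00-11:45, 14:45-17:45 (invert busy blocks within the working day).
Freya free: 08:45-10:00, 11:15-13:15, 16:00-17:30.
Tomás ∩ Tara: 09:15-11:00, 14:00-17:30.
Tomás ∩ Tara ∩ Lila: 09:15-10:00, 14:00-17:30.
Tomás ∩ Tara ∩ Lila ∩ Esperanza: 09:15-10:00, 14:30-17:30.
Tomás ∩ Tara ∩ Lila ∩ Esperanza ∩ Carol: 09:15-10:00, 14:45-17:30.
Tomás ∩ Tara ∩ Lila ∩ Esperanza ∩ Carol ∩ Freya: 09:15-10:00, 16:00-17:30.
Summing the common windows: 45 + 90 = 135 minutes.

135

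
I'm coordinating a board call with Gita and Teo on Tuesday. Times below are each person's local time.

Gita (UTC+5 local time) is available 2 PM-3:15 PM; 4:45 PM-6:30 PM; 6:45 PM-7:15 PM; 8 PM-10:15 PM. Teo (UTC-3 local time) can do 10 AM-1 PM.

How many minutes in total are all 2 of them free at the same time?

120

Gita in UTC: 09:00-10:15, 11:45-13:30, 13:45-14:15, 15:00-17:15 (subtract 5h to convert from UTC+5).
Teo in UTC: 13:00-16:00 (add 3h to convert from UTC-3).
Gita ∩ Teo: 13:00-13:30, 13:45-14:15, 15:00-16:00.
Summing the common windows: 30 + 30 + 60 = 120 minutes.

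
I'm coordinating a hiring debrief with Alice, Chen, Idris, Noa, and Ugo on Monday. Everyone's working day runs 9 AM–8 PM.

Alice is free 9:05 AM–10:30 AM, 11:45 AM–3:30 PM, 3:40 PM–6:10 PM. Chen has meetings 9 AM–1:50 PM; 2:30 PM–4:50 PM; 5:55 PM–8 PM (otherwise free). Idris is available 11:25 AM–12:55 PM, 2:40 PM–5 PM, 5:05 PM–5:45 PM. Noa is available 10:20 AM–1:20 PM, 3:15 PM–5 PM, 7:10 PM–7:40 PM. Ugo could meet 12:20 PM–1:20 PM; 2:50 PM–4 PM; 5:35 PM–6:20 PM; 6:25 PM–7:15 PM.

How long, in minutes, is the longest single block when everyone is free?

0

Alice free: 09:05-10:30, 11:45-15:30, 15:40-18:10.
Chen free: 13:50-14:30, 16:50-17:55 (invert busy blocks within the working day).
Idris free: 11:25-12:55, 14:40-17:00, 17:05-17:45.
Noa free: 10:20-13:20, 15:15-17:00, 19:10-19:40.
Ugo free: 12:20-13:20, 14:50-16:00, 17:35-18:20, 18:25-19:15.
Alice ∩ Chen: 13:50-14:30, 16:50-17:55.
Alice ∩ Chen ∩ Idris: 16:50-17:00, 17:05-17:45.
Alice ∩ Chen ∩ Idris ∩ Noa: 16:50-17:00.
Alice ∩ Chen ∩ Idris ∩ Noa ∩ Ugo: ∅.
There is no time when everyone is free.
No common window exists, so the longest block is 0 minutes.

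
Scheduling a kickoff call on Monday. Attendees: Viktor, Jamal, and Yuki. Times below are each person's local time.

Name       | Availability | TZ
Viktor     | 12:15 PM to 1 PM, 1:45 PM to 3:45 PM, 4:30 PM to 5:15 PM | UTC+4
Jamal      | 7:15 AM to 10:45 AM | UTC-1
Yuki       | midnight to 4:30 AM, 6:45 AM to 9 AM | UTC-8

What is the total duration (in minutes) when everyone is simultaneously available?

165

Viktor in UTC: 08:15-09:00, 09:45-11:45, 12:30-13:15 (subtract 4h to convert from UTC+4).
Jamal in UTC: 08:15-11:45 (add 1h to convert from UTC-1).
Yuki in UTC: 08:00-12:30, 14:45-17:00 (add 8h to convert from UTC-8).
Viktor ∩ Jamal: 08:15-09:00, 09:45-11:45.
Viktor ∩ Jamal ∩ Yuki: 08:15-09:00, 09:45-11:45.
Summing the common windows: 45 + 120 = 165 minutes.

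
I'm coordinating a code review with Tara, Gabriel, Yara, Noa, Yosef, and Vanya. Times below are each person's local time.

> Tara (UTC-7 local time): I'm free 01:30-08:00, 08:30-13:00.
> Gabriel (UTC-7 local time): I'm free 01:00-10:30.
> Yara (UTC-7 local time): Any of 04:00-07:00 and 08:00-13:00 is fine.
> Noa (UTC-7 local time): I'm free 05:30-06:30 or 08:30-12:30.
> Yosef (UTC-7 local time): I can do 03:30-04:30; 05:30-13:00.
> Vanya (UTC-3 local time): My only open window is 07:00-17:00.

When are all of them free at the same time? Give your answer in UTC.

12:30-13:30, 15:30-17:30

Tara in UTC: 08:30-15:00, 15:30-20:00 (add 7h to convert from UTC-7).
Gabriel in UTC: 08:00-17:30 (add 7h to convert from UTC-7).
Yara in UTC: 11:00-14:00, 15:00-20:00 (add 7h to convert from UTC-7).
Noa in UTC: 12:30-13:30, 15:30-19:30 (add 7h to convert from UTC-7).
Yosef in UTC: 10:30-11:30, 12:30-20:00 (add 7h to convert from UTC-7).
Vanya in UTC: 10:00-20:00 (add 3h to convert from UTC-3).
Tara ∩ Gabriel: 08:30-15:00, 15:30-17:30.
Tara ∩ Gabriel ∩ Yara: 11:00-14:00, 15:30-17:30.
Tara ∩ Gabriel ∩ Yara ∩ Noa: 12:30-13:30, 15:30-17:30.
Tara ∩ Gabriel ∩ Yara ∩ Noa ∩ Yosef: 12:30-13:30, 15:30-17:30.
Tara ∩ Gabriel ∩ Yara ∩ Noa ∩ Yosef ∩ Vanya: 12:30-13:30, 15:30-17:30.
Those are the intersection windows.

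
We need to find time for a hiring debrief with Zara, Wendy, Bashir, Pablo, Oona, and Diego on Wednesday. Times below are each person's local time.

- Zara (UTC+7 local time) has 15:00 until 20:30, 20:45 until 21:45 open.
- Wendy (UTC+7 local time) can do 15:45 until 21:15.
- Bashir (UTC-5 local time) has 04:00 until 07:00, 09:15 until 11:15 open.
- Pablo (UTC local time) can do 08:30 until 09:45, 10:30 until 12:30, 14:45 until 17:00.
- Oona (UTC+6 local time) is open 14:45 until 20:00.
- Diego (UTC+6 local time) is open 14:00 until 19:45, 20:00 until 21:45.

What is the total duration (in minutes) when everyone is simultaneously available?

135

Zara in UTC: 08:00-13:30, 13:45-14:45 (subtract 7h to convert from UTC+7).
Wendy in UTC: 08:45-14:15 (subtract 7h to convert from UTC+7).
Bashir in UTC: 09:00-12:00, 14:15-16:15 (add 5h to convert from UTC-5).
Pablo in UTC: 08:30-09:45, 10:30-12:30, 14:45-17:00.
Oona in UTC: 08:45-14:00 (subtract 6h to convert from UTC+6).
Diego in UTC: 08:00-13:45, 14:00-15:45 (subtract 6h to convert from UTC+6).
Zara ∩ Wendy: 08:45-13:30, 13:45-14:15.
Zara ∩ Wendy ∩ Bashir: 09:00-12:00.
Zara ∩ Wendy ∩ Bashir ∩ Pablo: 09:00-09:45, 10:30-12:00.
Zara ∩ Wendy ∩ Bashir ∩ Pablo ∩ Oona: 09:00-09:45, 10:30-12:00.
Zara ∩ Wendy ∩ Bashir ∩ Pablo ∩ Oona ∩ Diego: 09:00-09:45, 10:30-12:00.
Summing the common windows: 45 + 90 = 135 minutes.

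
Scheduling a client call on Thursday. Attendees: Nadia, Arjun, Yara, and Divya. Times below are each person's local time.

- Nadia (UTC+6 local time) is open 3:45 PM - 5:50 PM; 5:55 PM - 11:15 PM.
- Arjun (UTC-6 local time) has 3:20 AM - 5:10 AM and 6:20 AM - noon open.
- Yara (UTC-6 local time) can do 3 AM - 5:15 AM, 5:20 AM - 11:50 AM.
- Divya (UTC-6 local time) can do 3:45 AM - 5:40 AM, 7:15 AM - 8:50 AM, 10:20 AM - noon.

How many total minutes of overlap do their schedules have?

Nadia in UTC: 09:45-11:50, 11:55-17:15 (subtract 6h to convert from UTC+6).
Arjun in UTC: 09:20-11:10, 12:20-18:00 (add 6h to convert from UTC-6).
Yara in UTC: 09:00-11:15, 11:20-17:50 (add 6h to convert from UTC-6).
Divya in UTC: 09:45-11:40, 13:15-14:50, 16:20-18:00 (add 6h to convert from UTC-6).
Nadia ∩ Arjun: 09:45-11:10, 12:20-17:15.
Nadia ∩ Arjun ∩ Yara: 09:45-11:10, 12:20-17:15.
Nadia ∩ Arjun ∩ Yara ∩ Divya: 09:45-11:10, 13:15-14:50, 16:20-17:15.
So the common availability across everyone is 09:45-11:10, 13:15-14:50, 16:20-17:15.
Summing the common windows: 85 + 95 + 55 = 235 minutes.

235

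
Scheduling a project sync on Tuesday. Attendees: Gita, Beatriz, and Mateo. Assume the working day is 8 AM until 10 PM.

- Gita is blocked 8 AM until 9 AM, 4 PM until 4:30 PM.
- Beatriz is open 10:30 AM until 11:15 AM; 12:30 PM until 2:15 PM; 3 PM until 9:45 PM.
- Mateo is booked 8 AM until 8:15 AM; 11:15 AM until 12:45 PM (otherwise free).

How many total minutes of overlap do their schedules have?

510

Gita free: 09:00-16:00, 16:30-22:00 (invert busy blocks within the working day).
Beatriz free: 10:30-11:15, 12:30-14:15, 15:00-21:45.
Mateo free: 08:15-11:15, 12:45-22:00 (invert busy blocks within the working day).
Gita ∩ Beatriz: 10:30-11:15, 12:30-14:15, 15:00-16:00, 16:30-21:45.
Gita ∩ Beatriz ∩ Mateo: 10:30-11:15, 12:45-14:15, 15:00-16:00, 16:30-21:45.
Summing the common windows: 45 + 90 + 60 + 315 = 510 minutes.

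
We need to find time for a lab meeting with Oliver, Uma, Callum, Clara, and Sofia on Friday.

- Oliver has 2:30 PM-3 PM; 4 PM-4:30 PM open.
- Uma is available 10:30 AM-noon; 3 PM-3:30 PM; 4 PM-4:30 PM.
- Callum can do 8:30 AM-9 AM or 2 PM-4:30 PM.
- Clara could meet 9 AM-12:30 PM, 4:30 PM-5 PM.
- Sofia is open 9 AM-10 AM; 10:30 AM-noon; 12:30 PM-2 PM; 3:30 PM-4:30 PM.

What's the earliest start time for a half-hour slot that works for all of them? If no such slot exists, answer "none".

Oliver ∩ Uma: 16:00-16:30.
Oliver ∩ Uma ∩ Callum: 16:00-16:30.
Oliver ∩ Uma ∩ Callum ∩ Clara: ∅.
Oliver ∩ Uma ∩ Callum ∩ Clara ∩ Sofia: ∅.
There is no time when everyone is free.
No common window is at least 30 minutes long.

none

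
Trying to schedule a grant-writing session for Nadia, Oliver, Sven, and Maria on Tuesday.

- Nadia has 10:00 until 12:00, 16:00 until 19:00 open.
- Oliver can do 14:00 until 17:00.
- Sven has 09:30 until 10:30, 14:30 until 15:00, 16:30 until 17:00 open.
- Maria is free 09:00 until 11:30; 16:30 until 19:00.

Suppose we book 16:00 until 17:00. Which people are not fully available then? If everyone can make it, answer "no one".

Nadia: free for 16:00-17:00. Oliver: free for 16:00-17:00. Sven: not fully free for 16:00-17:00. Maria: not fully free for 16:00-17:00.

Maria, Sven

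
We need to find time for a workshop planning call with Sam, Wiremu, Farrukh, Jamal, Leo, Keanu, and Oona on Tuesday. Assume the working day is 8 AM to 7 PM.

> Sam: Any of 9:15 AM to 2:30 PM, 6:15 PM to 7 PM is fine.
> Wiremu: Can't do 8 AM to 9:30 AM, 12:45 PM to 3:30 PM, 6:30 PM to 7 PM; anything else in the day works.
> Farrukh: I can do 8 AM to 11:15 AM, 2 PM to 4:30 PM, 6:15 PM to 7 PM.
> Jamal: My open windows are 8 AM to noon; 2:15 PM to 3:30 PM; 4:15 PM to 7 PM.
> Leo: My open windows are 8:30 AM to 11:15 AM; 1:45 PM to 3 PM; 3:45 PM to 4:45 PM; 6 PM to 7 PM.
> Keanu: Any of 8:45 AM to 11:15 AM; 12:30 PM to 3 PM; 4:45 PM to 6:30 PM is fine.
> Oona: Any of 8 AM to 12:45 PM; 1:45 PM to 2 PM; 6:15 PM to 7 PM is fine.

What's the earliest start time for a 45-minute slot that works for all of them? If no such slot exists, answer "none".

Sam free: 09:15-14:30, 18:15-19:00.
Wiremu free: 09:30-12:45, 15:30-18:30 (invert busy blocks within the working day).
Farrukh free: 08:00-11:15, 14:00-16:30, 18:15-19:00.
Jamal free: 08:00-12:00, 14:15-15:30, 16:15-19:00.
Leo free: 08:30-11:15, 13:45-15:00, 15:45-16:45, 18:00-19:00.
Keanu free: 08:45-11:15, 12:30-15:00, 16:45-18:30.
Oona free: 08:00-12:45, 13:45-14:00, 18:15-19:00.
Sam ∩ Wiremu: 09:30-12:45, 18:15-18:30.
Sam ∩ Wiremu ∩ Farrukh: 09:30-11:15, 18:15-18:30.
Sam ∩ Wiremu ∩ Farrukh ∩ Jamal: 09:30-11:15, 18:15-18:30.
Sam ∩ Wiremu ∩ Farrukh ∩ Jamal ∩ Leo: 09:30-11:15, 18:15-18:30.
Sam ∩ Wiremu ∩ Farrukh ∩ Jamal ∩ Leo ∩ Keanu: 09:30-11:15, 18:15-18:30.
Sam ∩ Wiremu ∩ Farrukh ∩ Jamal ∩ Leo ∩ Keanu ∩ Oona: 09:30-11:15, 18:15-18:30.
The first common window of at least 45 minutes is 09:30-11:15, so the earliest start is 09:30.

09:30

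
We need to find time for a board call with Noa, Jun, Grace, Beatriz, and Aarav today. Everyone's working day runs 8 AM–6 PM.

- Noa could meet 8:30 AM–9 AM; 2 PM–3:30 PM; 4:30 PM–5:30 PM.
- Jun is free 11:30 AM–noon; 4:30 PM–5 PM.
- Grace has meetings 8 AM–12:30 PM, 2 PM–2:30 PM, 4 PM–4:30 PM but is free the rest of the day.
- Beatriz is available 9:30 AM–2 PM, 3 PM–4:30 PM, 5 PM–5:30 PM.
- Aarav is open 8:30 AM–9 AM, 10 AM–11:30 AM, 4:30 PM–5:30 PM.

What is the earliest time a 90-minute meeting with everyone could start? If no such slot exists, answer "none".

none

Noa free: 08:30-09:00, 14:00-15:30, 16:30-17:30.
Jun free: 11:30-12:00, 16:30-17:00.
Grace free: 12:30-14:00, 14:30-16:00, 16:30-18:00 (invert busy blocks within the working day).
Beatriz free: 09:30-14:00, 15:00-16:30, 17:00-17:30.
Aarav free: 08:30-09:00, 10:00-11:30, 16:30-17:30.
Noa ∩ Jun: 16:30-17:00.
Noa ∩ Jun ∩ Grace: 16:30-17:00.
Noa ∩ Jun ∩ Grace ∩ Beatriz: ∅.
Noa ∩ Jun ∩ Grace ∩ Beatriz ∩ Aarav: ∅.
There is no time when everyone is free.
No common window is at least 90 minutes long.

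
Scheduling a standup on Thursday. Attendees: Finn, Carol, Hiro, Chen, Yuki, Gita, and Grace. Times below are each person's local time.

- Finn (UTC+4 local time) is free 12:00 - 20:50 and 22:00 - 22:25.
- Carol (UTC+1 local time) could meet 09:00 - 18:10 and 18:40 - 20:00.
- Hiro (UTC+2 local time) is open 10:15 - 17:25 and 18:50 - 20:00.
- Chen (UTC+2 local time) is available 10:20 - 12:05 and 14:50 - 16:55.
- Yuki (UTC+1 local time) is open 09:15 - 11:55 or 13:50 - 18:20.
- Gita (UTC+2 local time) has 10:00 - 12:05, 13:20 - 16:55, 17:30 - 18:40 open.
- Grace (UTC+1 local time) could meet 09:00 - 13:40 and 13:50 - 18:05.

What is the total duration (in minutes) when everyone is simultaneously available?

230

Finn in UTC: 08:00-16:50, 18:00-18:25 (subtract 4h to convert from UTC+4).
Carol in UTC: 08:00-17:10, 17:40-19:00 (subtract 1h to convert from UTC+1).
Hiro in UTC: 08:15-15:25, 16:50-18:00 (subtract 2h to convert from UTC+2).
Chen in UTC: 08:20-10:05, 12:50-14:55 (subtract 2h to convert from UTC+2).
Yuki in UTC: 08:15-10:55, 12:50-17:20 (subtract 1h to convert from UTC+1).
Gita in UTC: 08:00-10:05, 11:20-14:55, 15:30-16:40 (subtract 2h to convert from UTC+2).
Grace in UTC: 08:00-12:40, 12:50-17:05 (subtract 1h to convert from UTC+1).
Finn ∩ Carol: 08:00-16:50, 18:00-18:25.
Finn ∩ Carol ∩ Hiro: 08:15-15:25.
Finn ∩ Carol ∩ Hiro ∩ Chen: 08:20-10:05, 12:50-14:55.
Finn ∩ Carol ∩ Hiro ∩ Chen ∩ Yuki: 08:20-10:05, 12:50-14:55.
Finn ∩ Carol ∩ Hiro ∩ Chen ∩ Yuki ∩ Gita: 08:20-10:05, 12:50-14:55.
Finn ∩ Carol ∩ Hiro ∩ Chen ∩ Yuki ∩ Gita ∩ Grace: 08:20-10:05, 12:50-14:55.
Those are the intersection windows.
Summing the common windows: 105 + 125 = 230 minutes.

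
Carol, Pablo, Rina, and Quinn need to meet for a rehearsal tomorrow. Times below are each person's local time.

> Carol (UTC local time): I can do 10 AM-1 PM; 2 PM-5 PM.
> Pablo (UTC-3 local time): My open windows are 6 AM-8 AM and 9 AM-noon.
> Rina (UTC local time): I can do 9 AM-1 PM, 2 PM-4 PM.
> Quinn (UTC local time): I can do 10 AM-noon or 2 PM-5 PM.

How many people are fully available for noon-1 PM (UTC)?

3

Carol in UTC: 10:00-13:00, 14:00-17:00.
Pablo in UTC: 09:00-11:00, 12:00-15:00 (add 3h to convert from UTC-3).
Rina in UTC: 09:00-13:00, 14:00-16:00.
Quinn in UTC: 10:00-12:00, 14:00-17:00.
Carol, Pablo, and Rina can make the full 12:00-13:00 slot — that's 3.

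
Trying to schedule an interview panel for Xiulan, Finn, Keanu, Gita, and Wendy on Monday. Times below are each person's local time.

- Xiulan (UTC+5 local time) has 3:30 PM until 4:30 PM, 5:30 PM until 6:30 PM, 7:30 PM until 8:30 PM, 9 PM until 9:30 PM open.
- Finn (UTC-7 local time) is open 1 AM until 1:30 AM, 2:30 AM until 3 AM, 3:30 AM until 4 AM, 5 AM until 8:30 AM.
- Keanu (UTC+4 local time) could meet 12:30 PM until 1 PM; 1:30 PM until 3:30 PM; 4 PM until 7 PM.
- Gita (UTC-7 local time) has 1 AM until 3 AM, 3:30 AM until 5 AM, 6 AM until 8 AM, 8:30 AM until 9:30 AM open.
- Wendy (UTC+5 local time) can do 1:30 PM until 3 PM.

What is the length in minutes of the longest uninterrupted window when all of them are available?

0

Xiulan in UTC: 10:30-11:30, 12:30-13:30, 14:30-15:30, 16:00-16:30 (subtract 5h to convert from UTC+5).
Finn in UTC: 08:00-08:30, 09:30-10:00, 10:30-11:00, 12:00-15:30 (add 7h to convert from UTC-7).
Keanu in UTC: 08:30-09:00, 09:30-11:30, 12:00-15:00 (subtract 4h to convert from UTC+4).
Gita in UTC: 08:00-10:00, 10:30-12:00, 13:00-15:00, 15:30-16:30 (add 7h to convert from UTC-7).
Wendy in UTC: 08:30-10:00 (subtract 5h to convert from UTC+5).
Xiulan ∩ Finn: 10:30-11:00, 12:30-13:30, 14:30-15:30.
Xiulan ∩ Finn ∩ Keanu: 10:30-11:00, 12:30-13:30, 14:30-15:00.
Xiulan ∩ Finn ∩ Keanu ∩ Gita: 10:30-11:00, 13:00-13:30, 14:30-15:00.
Xiulan ∩ Finn ∩ Keanu ∩ Gita ∩ Wendy: ∅.
There is no time when everyone is free.
No common window exists, so the longest block is 0 minutes.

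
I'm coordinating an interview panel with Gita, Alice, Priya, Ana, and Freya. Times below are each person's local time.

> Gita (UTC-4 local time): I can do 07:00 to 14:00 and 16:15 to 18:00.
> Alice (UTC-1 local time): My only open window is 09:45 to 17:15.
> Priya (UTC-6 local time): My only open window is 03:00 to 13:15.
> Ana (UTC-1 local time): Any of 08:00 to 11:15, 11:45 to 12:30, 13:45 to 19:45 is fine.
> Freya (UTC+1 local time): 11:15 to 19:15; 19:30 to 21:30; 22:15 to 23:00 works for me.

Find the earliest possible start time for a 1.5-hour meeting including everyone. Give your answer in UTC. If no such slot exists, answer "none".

14:45

Gita in UTC: 11:00-18:00, 20:15-22:00 (add 4h to convert from UTC-4).
Alice in UTC: 10:45-18:15 (add 1h to convert from UTC-1).
Priya in UTC: 09:00-19:15 (add 6h to convert from UTC-6).
Ana in UTC: 09:00-12:15, 12:45-13:30, 14:45-20:45 (add 1h to convert from UTC-1).
Freya in UTC: 10:15-18:15, 18:30-20:30, 21:15-22:00 (subtract 1h to convert from UTC+1).
Gita ∩ Alice: 11:00-18:00.
Gita ∩ Alice ∩ Priya: 11:00-18:00.
Gita ∩ Alice ∩ Priya ∩ Ana: 11:00-12:15, 12:45-13:30, 14:45-18:00.
Gita ∩ Alice ∩ Priya ∩ Ana ∩ Freya: 11:00-12:15, 12:45-13:30, 14:45-18:00.
So the common availability across everyone is 11:00-12:15, 12:45-13:30, 14:45-18:00.
The first common window of at least 90 minutes is 14:45-18:00, so the earliest start is 14:45.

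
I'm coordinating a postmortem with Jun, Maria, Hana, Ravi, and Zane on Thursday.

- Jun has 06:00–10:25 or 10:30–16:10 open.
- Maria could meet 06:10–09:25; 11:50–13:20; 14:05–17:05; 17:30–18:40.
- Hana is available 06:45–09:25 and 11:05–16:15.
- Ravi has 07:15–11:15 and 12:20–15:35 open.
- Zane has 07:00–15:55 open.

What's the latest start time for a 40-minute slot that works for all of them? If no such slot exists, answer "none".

14:55

Jun ∩ Maria: 06:10-09:25, 11:50-13:20, 14:05-16:10.
Jun ∩ Maria ∩ Hana: 06:45-09:25, 11:50-13:20, 14:05-16:10.
Jun ∩ Maria ∩ Hana ∩ Ravi: 07:15-09:25, 12:20-13:20, 14:05-15:35.
Jun ∩ Maria ∩ Hana ∩ Ravi ∩ Zane: 07:15-09:25, 12:20-13:20, 14:05-15:35.
So the common availability across everyone is 07:15-09:25, 12:20-13:20, 14:05-15:35.
The last common window of at least 40 minutes is 14:05-15:35; a 40-minute meeting can start as late as 14:55 and still end by 15:35.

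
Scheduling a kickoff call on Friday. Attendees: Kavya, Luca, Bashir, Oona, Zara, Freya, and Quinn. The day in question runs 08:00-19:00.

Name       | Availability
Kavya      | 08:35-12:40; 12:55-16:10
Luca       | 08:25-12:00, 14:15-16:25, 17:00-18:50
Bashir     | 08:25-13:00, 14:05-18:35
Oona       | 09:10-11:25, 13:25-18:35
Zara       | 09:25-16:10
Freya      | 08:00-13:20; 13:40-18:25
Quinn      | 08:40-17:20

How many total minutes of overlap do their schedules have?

Kavya ∩ Luca: 08:35-12:00, 14:15-16:10.
Kavya ∩ Luca ∩ Bashir: 08:35-12:00, 14:15-16:10.
Kavya ∩ Luca ∩ Bashir ∩ Oona: 09:10-11:25, 14:15-16:10.
Kavya ∩ Luca ∩ Bashir ∩ Oona ∩ Zara: 09:25-11:25, 14:15-16:10.
Kavya ∩ Luca ∩ Bashir ∩ Oona ∩ Zara ∩ Freya: 09:25-11:25, 14:15-16:10.
Kavya ∩ Luca ∩ Bashir ∩ Oona ∩ Zara ∩ Freya ∩ Quinn: 09:25-11:25, 14:15-16:10.
Summing the common windows: 120 + 115 = 235 minutes.

235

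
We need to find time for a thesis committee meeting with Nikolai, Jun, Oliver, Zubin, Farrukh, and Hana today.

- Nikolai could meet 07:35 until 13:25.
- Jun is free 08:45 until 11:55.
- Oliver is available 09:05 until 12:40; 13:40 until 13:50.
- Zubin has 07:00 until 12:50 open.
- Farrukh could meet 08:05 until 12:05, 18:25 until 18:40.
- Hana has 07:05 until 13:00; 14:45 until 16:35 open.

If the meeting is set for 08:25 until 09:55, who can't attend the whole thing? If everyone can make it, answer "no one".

Nikolai: free for 08:25-09:55. Jun: not fully free for 08:25-09:55. Oliver: not fully free for 08:25-09:55. Zubin: free for 08:25-09:55. Farrukh: free for 08:25-09:55. Hana: free for 08:25-09:55.

Jun, Oliver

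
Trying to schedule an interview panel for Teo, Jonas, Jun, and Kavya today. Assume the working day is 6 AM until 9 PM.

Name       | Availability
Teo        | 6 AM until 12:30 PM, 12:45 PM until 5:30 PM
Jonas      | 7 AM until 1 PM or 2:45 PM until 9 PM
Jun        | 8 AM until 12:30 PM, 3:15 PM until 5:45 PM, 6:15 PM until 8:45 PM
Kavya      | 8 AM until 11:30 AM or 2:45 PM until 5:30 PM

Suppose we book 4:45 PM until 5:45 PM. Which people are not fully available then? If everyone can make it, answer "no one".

Kavya, Teo

Teo: not fully free for 16:45-17:45. Jonas: free for 16:45-17:45. Jun: free for 16:45-17:45. Kavya: not fully free for 16:45-17:45.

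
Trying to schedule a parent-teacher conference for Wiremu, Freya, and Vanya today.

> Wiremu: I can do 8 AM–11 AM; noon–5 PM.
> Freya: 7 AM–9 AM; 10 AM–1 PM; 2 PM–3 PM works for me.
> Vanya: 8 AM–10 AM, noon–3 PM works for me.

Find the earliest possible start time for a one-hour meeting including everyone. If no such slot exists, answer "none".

08:00

Wiremu ∩ Freya: 08:00-09:00, 10:00-11:00, 12:00-13:00, 14:00-15:00.
Wiremu ∩ Freya ∩ Vanya: 08:00-09:00, 12:00-13:00, 14:00-15:00.
The first common window of at least 60 minutes is 08:00-09:00, so the earliest start is 08:00.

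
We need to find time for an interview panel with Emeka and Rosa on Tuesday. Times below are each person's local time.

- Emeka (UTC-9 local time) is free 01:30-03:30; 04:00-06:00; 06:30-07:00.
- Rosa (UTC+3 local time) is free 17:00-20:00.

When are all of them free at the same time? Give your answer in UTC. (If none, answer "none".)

14:00-15:00, 15:30-16:00

Emeka in UTC: 10:30-12:30, 13:00-15:00, 15:30-16:00 (add 9h to convert from UTC-9).
Rosa in UTC: 14:00-17:00 (subtract 3h to convert from UTC+3).
Emeka ∩ Rosa: 14:00-15:00, 15:30-16:00.
So the common availability across everyone is 14:00-15:00, 15:30-16:00.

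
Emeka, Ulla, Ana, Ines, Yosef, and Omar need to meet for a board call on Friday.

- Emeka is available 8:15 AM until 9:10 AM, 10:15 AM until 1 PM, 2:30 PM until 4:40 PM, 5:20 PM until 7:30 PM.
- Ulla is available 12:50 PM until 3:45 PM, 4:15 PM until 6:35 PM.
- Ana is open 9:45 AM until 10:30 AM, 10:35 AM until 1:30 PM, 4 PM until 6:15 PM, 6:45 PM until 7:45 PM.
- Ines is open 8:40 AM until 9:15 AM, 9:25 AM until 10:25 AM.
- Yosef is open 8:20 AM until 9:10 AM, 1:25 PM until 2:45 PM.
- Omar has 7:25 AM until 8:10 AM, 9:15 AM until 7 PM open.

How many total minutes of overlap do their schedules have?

Emeka ∩ Ulla: 12:50-13:00, 14:30-15:45, 16:15-16:40, 17:20-18:35.
Emeka ∩ Ulla ∩ Ana: 12:50-13:00, 16:15-16:40, 17:20-18:15.
Emeka ∩ Ulla ∩ Ana ∩ Ines: ∅.
Emeka ∩ Ulla ∩ Ana ∩ Ines ∩ Yosef: ∅.
Emeka ∩ Ulla ∩ Ana ∩ Ines ∩ Yosef ∩ Omar: ∅.
There is no time when everyone is free.
There is no common window, so the total is 0 minutes.

0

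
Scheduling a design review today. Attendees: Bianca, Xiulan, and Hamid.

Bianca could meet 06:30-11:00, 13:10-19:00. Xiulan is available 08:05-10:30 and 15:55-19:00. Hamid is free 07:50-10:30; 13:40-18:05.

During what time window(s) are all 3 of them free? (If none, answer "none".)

Bianca ∩ Xiulan: 08:05-10:30, 15:55-19:00.
Bianca ∩ Xiulan ∩ Hamid: 08:05-10:30, 15:55-18:05.
So the common availability across everyone is 08:05-10:30, 15:55-18:05.

08:05-10:30, 15:55-18:05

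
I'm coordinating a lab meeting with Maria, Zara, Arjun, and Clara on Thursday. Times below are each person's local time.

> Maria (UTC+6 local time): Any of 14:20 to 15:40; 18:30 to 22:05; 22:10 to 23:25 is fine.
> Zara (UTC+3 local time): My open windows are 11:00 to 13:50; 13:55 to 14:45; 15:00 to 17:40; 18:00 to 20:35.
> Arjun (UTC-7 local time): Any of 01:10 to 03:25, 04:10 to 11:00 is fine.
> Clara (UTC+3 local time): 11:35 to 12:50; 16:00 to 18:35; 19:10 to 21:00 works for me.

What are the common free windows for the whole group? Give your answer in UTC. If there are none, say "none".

Maria in UTC: 08:20-09:40, 12:30-16:05, 16:10-17:25 (subtract 6h to convert from UTC+6).
Zara in UTC: 08:00-10:50, 10:55-11:45, 12:00-14:40, 15:00-17:35 (subtract 3h to convert from UTC+3).
Arjun in UTC: 08:10-10:25, 11:10-18:00 (add 7h to convert from UTC-7).
Clara in UTC: 08:35-09:50, 13:00-15:35, 16:10-18:00 (subtract 3h to convert from UTC+3).
Maria ∩ Zara: 08:20-09:40, 12:30-14:40, 15:00-16:05, 16:10-17:25.
Maria ∩ Zara ∩ Arjun: 08:20-09:40, 12:30-14:40, 15:00-16:05, 16:10-17:25.
Maria ∩ Zara ∩ Arjun ∩ Clara: 08:35-09:40, 13:00-14:40, 15:00-15:35, 16:10-17:25.

08:35-09:40, 13:00-14:40, 15:00-15:35, 16:10-17:25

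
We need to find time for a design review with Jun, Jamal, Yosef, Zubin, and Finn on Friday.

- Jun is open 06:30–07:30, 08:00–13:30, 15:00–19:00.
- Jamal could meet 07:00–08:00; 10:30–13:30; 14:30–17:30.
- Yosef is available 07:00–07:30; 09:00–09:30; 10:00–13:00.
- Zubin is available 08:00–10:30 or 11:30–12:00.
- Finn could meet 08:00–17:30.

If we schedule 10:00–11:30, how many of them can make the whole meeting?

Jun, Yosef, and Finn can make the full 10:00-11:30 slot — that's 3.

3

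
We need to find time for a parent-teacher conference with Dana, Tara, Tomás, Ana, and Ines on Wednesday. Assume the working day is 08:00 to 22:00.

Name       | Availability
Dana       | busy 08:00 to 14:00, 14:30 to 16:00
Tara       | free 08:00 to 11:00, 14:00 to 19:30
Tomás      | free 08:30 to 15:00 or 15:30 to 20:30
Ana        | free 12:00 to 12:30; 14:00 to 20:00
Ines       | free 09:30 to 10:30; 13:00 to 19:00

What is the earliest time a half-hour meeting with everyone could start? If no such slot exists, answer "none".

14:00

Dana free: 14:00-14:30, 16:00-22:00 (invert busy blocks within the working day).
Tara free: 08:00-11:00, 14:00-19:30.
Tomás free: 08:30-15:00, 15:30-20:30.
Ana free: 12:00-12:30, 14:00-20:00.
Ines free: 09:30-10:30, 13:00-19:00.
Dana ∩ Tara: 14:00-14:30, 16:00-19:30.
Dana ∩ Tara ∩ Tomás: 14:00-14:30, 16:00-19:30.
Dana ∩ Tara ∩ Tomás ∩ Ana: 14:00-14:30, 16:00-19:30.
Dana ∩ Tara ∩ Tomás ∩ Ana ∩ Ines: 14:00-14:30, 16:00-19:00.
Those are the intersection windows.
The first common window of at least 30 minutes is 14:00-14:30, so the earliest start is 14:00.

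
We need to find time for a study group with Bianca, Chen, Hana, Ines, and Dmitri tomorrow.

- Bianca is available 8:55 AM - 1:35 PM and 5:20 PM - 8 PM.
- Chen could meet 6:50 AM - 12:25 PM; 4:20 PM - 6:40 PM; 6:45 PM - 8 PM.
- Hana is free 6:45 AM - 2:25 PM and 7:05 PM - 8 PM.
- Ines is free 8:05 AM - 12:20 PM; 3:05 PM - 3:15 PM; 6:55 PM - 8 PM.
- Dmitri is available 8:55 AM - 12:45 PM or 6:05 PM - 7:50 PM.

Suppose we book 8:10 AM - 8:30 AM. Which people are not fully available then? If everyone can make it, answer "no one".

Bianca: not fully free for 08:10-08:30. Chen: free for 08:10-08:30. Hana: free for 08:10-08:30. Ines: free for 08:10-08:30. Dmitri: not fully free for 08:10-08:30.

Bianca, Dmitri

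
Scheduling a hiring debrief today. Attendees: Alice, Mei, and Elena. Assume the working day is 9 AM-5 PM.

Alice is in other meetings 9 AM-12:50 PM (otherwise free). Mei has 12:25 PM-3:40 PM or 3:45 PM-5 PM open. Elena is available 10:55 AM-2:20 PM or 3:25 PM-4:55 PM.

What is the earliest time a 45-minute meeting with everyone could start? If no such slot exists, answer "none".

Alice free: 12:50-17:00 (invert busy blocks within the working day).
Mei free: 12:25-15:40, 15:45-17:00.
Elena free: 10:55-14:20, 15:25-16:55.
Alice ∩ Mei: 12:50-15:40, 15:45-17:00.
Alice ∩ Mei ∩ Elena: 12:50-14:20, 15:25-15:40, 15:45-16:55.
The first common window of at least 45 minutes is 12:50-14:20, so the earliest start is 12:50.

12:50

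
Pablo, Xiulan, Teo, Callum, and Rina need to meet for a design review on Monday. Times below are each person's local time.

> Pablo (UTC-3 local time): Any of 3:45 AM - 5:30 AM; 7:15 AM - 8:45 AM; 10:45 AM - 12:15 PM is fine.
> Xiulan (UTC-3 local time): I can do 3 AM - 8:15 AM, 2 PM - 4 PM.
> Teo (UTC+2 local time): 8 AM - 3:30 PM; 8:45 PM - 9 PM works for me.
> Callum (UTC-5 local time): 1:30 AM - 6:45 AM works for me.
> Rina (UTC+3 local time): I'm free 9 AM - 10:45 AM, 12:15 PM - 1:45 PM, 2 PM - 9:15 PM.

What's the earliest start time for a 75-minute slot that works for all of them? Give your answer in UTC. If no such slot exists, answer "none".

none

Pablo in UTC: 06:45-08:30, 10:15-11:45, 13:45-15:15 (add 3h to convert from UTC-3).
Xiulan in UTC: 06:00-11:15, 17:00-19:00 (add 3h to convert from UTC-3).
Teo in UTC: 06:00-13:30, 18:45-19:00 (subtract 2h to convert from UTC+2).
Callum in UTC: 06:30-11:45 (add 5h to convert from UTC-5).
Rina in UTC: 06:00-07:45, 09:15-10:45, 11:00-18:15 (subtract 3h to convert from UTC+3).
Pablo ∩ Xiulan: 06:45-08:30, 10:15-11:15.
Pablo ∩ Xiulan ∩ Teo: 06:45-08:30, 10:15-11:15.
Pablo ∩ Xiulan ∩ Teo ∩ Callum: 06:45-08:30, 10:15-11:15.
Pablo ∩ Xiulan ∩ Teo ∩ Callum ∩ Rina: 06:45-07:45, 10:15-10:45, 11:00-11:15.
No common window is at least 75 minutes long.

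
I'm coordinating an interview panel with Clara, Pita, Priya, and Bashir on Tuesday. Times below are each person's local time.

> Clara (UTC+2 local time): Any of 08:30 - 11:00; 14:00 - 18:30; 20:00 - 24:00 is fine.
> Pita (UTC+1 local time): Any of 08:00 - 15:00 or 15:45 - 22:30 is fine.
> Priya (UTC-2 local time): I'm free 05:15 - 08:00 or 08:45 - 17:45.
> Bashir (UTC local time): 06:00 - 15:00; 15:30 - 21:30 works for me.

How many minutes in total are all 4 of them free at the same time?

Clara in UTC: 06:30-09:00, 12:00-16:30, 18:00-22:00 (subtract 2h to convert from UTC+2).
Pita in UTC: 07:00-14:00, 14:45-21:30 (subtract 1h to convert from UTC+1).
Priya in UTC: 07:15-10:00, 10:45-19:45 (add 2h to convert from UTC-2).
Bashir in UTC: 06:00-15:00, 15:30-21:30.
Clara ∩ Pita: 07:00-09:00, 12:00-14:00, 14:45-16:30, 18:00-21:30.
Clara ∩ Pita ∩ Priya: 07:15-09:00, 12:00-14:00, 14:45-16:30, 18:00-19:45.
Clara ∩ Pita ∩ Priya ∩ Bashir: 07:15-09:00, 12:00-14:00, 14:45-15:00, 15:30-16:30, 18:00-19:45.
So the common availability across everyone is 07:15-09:00, 12:00-14:00, 14:45-15:00, 15:30-16:30, 18:00-19:45.
Summing the common windows: 105 + 120 + 15 + 60 + 105 = 405 minutes.

405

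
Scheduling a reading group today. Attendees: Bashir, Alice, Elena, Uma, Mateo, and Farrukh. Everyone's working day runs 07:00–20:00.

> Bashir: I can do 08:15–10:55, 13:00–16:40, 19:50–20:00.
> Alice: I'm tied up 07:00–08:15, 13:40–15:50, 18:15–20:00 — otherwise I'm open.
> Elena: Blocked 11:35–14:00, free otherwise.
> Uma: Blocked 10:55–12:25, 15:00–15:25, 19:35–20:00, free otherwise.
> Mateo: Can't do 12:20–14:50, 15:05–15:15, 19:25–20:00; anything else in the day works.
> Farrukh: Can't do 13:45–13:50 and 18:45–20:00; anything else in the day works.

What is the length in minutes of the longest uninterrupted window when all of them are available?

Bashir free: 08:15-10:55, 13:00-16:40, 19:50-20:00.
Alice free: 08:15-13:40, 15:50-18:15 (invert busy blocks within the working day).
Elena free: 07:00-11:35, 14:00-20:00 (invert busy blocks within the working day).
Uma free: 07:00-10:55, 12:25-15:00, 15:25-19:35 (invert busy blocks within the working day).
Mateo free: 07:00-12:20, 14:50-15:05, 15:15-19:25 (invert busy blocks within the working day).
Farrukh free: 07:00-13:45, 13:50-18:45 (invert busy blocks within the working day).
Bashir ∩ Alice: 08:15-10:55, 13:00-13:40, 15:50-16:40.
Bashir ∩ Alice ∩ Elena: 08:15-10:55, 15:50-16:40.
Bashir ∩ Alice ∩ Elena ∩ Uma: 08:15-10:55, 15:50-16:40.
Bashir ∩ Alice ∩ Elena ∩ Uma ∩ Mateo: 08:15-10:55, 15:50-16:40.
Bashir ∩ Alice ∩ Elena ∩ Uma ∩ Mateo ∩ Farrukh: 08:15-10:55, 15:50-16:40.
The longest is 08:15-10:55 at 160 minutes.

160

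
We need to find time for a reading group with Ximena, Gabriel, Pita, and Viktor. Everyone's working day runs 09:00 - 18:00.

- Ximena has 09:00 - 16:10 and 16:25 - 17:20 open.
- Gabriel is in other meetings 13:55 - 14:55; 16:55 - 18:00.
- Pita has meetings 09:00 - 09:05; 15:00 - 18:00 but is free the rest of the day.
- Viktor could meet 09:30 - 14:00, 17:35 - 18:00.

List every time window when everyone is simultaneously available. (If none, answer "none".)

Ximena free: 09:00-16:10, 16:25-17:20.
Gabriel free: 09:00-13:55, 14:55-16:55 (invert busy blocks within the working day).
Pita free: 09:05-15:00 (invert busy blocks within the working day).
Viktor free: 09:30-14:00, 17:35-18:00.
Ximena ∩ Gabriel: 09:00-13:55, 14:55-16:10, 16:25-16:55.
Ximena ∩ Gabriel ∩ Pita: 09:05-13:55, 14:55-15:00.
Ximena ∩ Gabriel ∩ Pita ∩ Viktor: 09:30-13:55.
So the common availability across everyone is 09:30-13:55.

09:30-13:55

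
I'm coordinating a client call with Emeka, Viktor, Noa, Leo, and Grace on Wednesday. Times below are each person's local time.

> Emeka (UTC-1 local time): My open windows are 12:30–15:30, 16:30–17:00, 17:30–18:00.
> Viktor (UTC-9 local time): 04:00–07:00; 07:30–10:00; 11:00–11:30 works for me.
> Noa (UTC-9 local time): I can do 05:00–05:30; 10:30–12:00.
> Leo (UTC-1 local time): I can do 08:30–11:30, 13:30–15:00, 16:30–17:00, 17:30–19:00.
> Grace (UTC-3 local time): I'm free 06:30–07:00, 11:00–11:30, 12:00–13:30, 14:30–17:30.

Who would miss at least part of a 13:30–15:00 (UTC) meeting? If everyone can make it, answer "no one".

Grace, Leo, Noa

Emeka in UTC: 13:30-16:30, 17:30-18:00, 18:30-19:00 (add 1h to convert from UTC-1).
Viktor in UTC: 13:00-16:00, 16:30-19:00, 20:00-20:30 (add 9h to convert from UTC-9).
Noa in UTC: 14:00-14:30, 19:30-21:00 (add 9h to convert from UTC-9).
Leo in UTC: 09:30-12:30, 14:30-16:00, 17:30-18:00, 18:30-20:00 (add 1h to convert from UTC-1).
Grace in UTC: 09:30-10:00, 14:00-14:30, 15:00-16:30, 17:30-20:30 (add 3h to convert from UTC-3).
Emeka: free for 13:30-15:00. Viktor: free for 13:30-15:00. Noa: not fully free for 13:30-15:00. Leo: not fully free for 13:30-15:00. Grace: not fully free for 13:30-15:00.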